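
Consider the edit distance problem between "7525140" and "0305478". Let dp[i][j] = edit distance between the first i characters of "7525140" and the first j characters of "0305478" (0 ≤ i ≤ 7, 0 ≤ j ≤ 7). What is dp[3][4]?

   ''  0  3  0  5  4  7  8
''  0  1  2  3  4  5  6  7
 7  1  1  2  3  4  5  5  6
 5  2  2  2  3  3  4  5  6
 2  3  3  3  3  4  4  5  6
 5  4  4  4  4  3  4  5  6
 1  5  5  5  5  4  4  5  6
 4  6  6  6  6  5  4  5  6
 0  7  6  7  6  6  5  5  6

4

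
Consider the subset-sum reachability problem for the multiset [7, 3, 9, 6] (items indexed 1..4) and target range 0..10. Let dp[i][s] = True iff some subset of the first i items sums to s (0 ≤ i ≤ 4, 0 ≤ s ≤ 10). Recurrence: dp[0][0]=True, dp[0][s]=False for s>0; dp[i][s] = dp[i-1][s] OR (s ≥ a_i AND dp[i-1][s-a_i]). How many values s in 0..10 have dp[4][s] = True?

i\s   0   1   2   3   4   5   6   7   8   9  10
  0   T   F   F   F   F   F   F   F   F   F   F
  1   T   F   F   F   F   F   F   T   F   F   F
  2   T   F   F   T   F   F   F   T   F   F   T
  3   T   F   F   T   F   F   F   T   F   T   T
  4   T   F   F   T   F   F   T   T   F   T   T

6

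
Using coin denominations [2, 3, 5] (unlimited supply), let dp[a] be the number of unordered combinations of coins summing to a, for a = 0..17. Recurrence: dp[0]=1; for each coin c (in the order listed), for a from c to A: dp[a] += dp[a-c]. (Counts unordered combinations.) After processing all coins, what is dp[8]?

3

after  coin     0     1     2     3     4     5     6     7     8     9    10    11    12    13    14    15    16    17
          2     1     0     1     0     1     0     1     0     1     0     1     0     1     0     1     0     1     0
          3     1     0     1     1     1     1     2     1     2     2     2     2     3     2     3     3     3     3
          5     1     0     1     1     1     2     2     2     3     3     4     4     5     5     6     7     7     8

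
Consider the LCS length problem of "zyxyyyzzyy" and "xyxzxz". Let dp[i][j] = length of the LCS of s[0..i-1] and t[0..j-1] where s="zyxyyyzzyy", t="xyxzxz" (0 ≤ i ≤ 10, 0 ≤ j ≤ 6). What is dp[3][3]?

2

   ''  x  y  x  z  x  z
''  0  0  0  0  0  0  0
 z  0  0  0  0  1  1  1
 y  0  0  1  1  1  1  1
 x  0  1  1  2  2  2  2
 y  0  1  2  2  2  2  2
 y  0  1  2  2  2  2  2
 y  0  1  2  2  2  2  2
 z  0  1  2  2  3  3  3
 z  0  1  2  2  3  3  4
 y  0  1  2  2  3  3  4
 y  0  1  2  2  3  3  4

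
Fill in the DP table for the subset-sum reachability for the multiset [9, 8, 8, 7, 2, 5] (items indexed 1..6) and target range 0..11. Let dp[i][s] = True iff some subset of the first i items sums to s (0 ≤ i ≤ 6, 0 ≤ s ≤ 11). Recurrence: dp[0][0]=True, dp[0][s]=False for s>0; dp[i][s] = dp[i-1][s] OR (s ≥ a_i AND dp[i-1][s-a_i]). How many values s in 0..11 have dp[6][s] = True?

i\s   0   1   2   3   4   5   6   7   8   9  10  11
  0   T   F   F   F   F   F   F   F   F   F   F   F
  1   T   F   F   F   F   F   F   F   F   T   F   F
  2   T   F   F   F   F   F   F   F   T   T   F   F
  3   T   F   F   F   F   F   F   F   T   T   F   F
  4   T   F   F   F   F   F   F   T   T   T   F   F
  5   T   F   T   F   F   F   F   T   T   T   T   T
  6   T   F   T   F   F   T   F   T   T   T   T   T

8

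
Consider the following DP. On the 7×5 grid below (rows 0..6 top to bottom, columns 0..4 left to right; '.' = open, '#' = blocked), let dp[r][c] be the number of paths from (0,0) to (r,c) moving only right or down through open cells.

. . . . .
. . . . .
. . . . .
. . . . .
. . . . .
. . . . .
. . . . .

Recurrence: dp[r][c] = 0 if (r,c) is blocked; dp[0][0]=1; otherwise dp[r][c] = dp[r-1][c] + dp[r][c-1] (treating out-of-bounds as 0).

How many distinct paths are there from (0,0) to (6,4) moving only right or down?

210

r\c   0   1   2   3   4
  0   1   1   1   1   1
  1   1   2   3   4   5
  2   1   3   6  10  15
  3   1   4  10  20  35
  4   1   5  15  35  70
  5   1   6  21  56 126
  6   1   7  28  84 210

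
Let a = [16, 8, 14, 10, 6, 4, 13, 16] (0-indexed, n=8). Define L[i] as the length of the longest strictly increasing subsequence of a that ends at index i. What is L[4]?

   i    0    1    2    3    4    5    6    7
a[i]   16    8   14   10    6    4   13   16
L[i]    1    1    2    2    1    1    3    4

1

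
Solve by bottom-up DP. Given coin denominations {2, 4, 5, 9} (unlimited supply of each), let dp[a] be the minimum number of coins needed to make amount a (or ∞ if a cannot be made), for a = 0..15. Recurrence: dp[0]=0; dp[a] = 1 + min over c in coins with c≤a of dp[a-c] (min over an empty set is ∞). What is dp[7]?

 a  0  1  2  3  4  5  6  7  8  9 10 11 12 13 14 15
dp  0  -  1  -  1  1  2  2  2  1  2  2  3  2  2  3
(- denotes ∞ / unreachable)

2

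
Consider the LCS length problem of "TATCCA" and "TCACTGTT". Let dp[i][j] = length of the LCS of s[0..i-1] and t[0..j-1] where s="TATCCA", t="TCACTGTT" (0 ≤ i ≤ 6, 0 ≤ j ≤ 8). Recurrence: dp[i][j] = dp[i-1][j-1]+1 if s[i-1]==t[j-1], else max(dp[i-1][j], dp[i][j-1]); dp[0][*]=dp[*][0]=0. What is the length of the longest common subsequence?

3

   ''  T  C  A  C  T  G  T  T
''  0  0  0  0  0  0  0  0  0
 T  0  1  1  1  1  1  1  1  1
 A  0  1  1  2  2  2  2  2  2
 T  0  1  1  2  2  3  3  3  3
 C  0  1  2  2  3  3  3  3  3
 C  0  1  2  2  3  3  3  3  3
 A  0  1  2  3  3  3  3  3  3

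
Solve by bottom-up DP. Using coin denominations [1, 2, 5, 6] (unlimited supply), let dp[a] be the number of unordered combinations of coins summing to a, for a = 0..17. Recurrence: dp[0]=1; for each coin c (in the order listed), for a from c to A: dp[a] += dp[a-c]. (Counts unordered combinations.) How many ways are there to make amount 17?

after  coin     0     1     2     3     4     5     6     7     8     9    10    11    12    13    14    15    16    17
          1     1     1     1     1     1     1     1     1     1     1     1     1     1     1     1     1     1     1
          2     1     1     2     2     3     3     4     4     5     5     6     6     7     7     8     8     9     9
          5     1     1     2     2     3     4     5     6     7     8    10    11    13    14    16    18    20    22
          6     1     1     2     2     3     4     6     7     9    10    13    15    19    21    25    28    33    37

37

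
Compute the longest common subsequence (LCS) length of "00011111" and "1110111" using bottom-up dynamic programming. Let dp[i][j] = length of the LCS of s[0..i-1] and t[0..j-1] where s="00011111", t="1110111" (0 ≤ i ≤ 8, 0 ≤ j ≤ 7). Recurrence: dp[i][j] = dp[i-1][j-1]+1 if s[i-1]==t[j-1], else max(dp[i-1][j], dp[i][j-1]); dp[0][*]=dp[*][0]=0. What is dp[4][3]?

1

   ''  1  1  1  0  1  1  1
''  0  0  0  0  0  0  0  0
 0  0  0  0  0  1  1  1  1
 0  0  0  0  0  1  1  1  1
 0  0  0  0  0  1  1  1  1
 1  0  1  1  1  1  2  2  2
 1  0  1  2  2  2  2  3  3
 1  0  1  2  3  3  3  3  4
 1  0  1  2  3  3  4  4  4
 1  0  1  2  3  3  4  5  5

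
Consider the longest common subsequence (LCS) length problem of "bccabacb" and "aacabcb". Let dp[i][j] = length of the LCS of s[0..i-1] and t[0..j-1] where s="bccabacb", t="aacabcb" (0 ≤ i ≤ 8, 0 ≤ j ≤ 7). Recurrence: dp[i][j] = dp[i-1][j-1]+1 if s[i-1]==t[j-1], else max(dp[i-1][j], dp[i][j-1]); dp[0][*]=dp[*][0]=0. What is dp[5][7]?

   ''  a  a  c  a  b  c  b
''  0  0  0  0  0  0  0  0
 b  0  0  0  0  0  1  1  1
 c  0  0  0  1  1  1  2  2
 c  0  0  0  1  1  1  2  2
 a  0  1  1  1  2  2  2  2
 b  0  1  1  1  2  3  3  3
 a  0  1  2  2  2  3  3  3
 c  0  1  2  3  3  3  4  4
 b  0  1  2  3  3  4  4  5

3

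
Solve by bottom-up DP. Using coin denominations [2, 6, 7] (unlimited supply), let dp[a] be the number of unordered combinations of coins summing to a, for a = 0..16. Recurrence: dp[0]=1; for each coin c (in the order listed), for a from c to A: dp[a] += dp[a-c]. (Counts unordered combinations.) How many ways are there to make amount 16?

4

after  coin     0     1     2     3     4     5     6     7     8     9    10    11    12    13    14    15    16
          2     1     0     1     0     1     0     1     0     1     0     1     0     1     0     1     0     1
          6     1     0     1     0     1     0     2     0     2     0     2     0     3     0     3     0     3
          7     1     0     1     0     1     0     2     1     2     1     2     1     3     2     4     2     4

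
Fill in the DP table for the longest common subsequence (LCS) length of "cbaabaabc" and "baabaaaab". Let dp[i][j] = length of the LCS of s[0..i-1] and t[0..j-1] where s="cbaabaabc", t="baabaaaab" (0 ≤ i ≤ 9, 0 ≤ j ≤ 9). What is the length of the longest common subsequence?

7

   ''  b  a  a  b  a  a  a  a  b
''  0  0  0  0  0  0  0  0  0  0
 c  0  0  0  0  0  0  0  0  0  0
 b  0  1  1  1  1  1  1  1  1  1
 a  0  1  2  2  2  2  2  2  2  2
 a  0  1  2  3  3  3  3  3  3  3
 b  0  1  2  3  4  4  4  4  4  4
 a  0  1  2  3  4  5  5  5  5  5
 a  0  1  2  3  4  5  6  6  6  6
 b  0  1  2  3  4  5  6  6  6  7
 c  0  1  2  3  4  5  6  6  6  7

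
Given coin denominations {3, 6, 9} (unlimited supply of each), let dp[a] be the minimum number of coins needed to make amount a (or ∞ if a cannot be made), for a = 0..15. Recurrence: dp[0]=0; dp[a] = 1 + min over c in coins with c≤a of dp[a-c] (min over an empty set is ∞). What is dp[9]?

 a  0  1  2  3  4  5  6  7  8  9 10 11 12 13 14 15
dp  0  -  -  1  -  -  1  -  -  1  -  -  2  -  -  2
(- denotes ∞ / unreachable)

1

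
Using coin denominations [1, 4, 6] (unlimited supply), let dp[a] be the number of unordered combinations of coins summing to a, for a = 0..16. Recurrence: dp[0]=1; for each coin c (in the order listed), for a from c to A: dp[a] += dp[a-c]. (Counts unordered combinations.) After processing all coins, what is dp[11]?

5

after  coin     0     1     2     3     4     5     6     7     8     9    10    11    12    13    14    15    16
          1     1     1     1     1     1     1     1     1     1     1     1     1     1     1     1     1     1
          4     1     1     1     1     2     2     2     2     3     3     3     3     4     4     4     4     5
          6     1     1     1     1     2     2     3     3     4     4     5     5     7     7     8     8    10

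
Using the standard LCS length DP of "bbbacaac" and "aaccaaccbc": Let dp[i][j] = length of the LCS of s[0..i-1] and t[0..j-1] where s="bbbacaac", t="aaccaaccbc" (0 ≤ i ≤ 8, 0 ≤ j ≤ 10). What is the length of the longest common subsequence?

5

   ''  a  a  c  c  a  a  c  c  b  c
''  0  0  0  0  0  0  0  0  0  0  0
 b  0  0  0  0  0  0  0  0  0  1  1
 b  0  0  0  0  0  0  0  0  0  1  1
 b  0  0  0  0  0  0  0  0  0  1  1
 a  0  1  1  1  1  1  1  1  1  1  1
 c  0  1  1  2  2  2  2  2  2  2  2
 a  0  1  2  2  2  3  3  3  3  3  3
 a  0  1  2  2  2  3  4  4  4  4  4
 c  0  1  2  3  3  3  4  5  5  5  5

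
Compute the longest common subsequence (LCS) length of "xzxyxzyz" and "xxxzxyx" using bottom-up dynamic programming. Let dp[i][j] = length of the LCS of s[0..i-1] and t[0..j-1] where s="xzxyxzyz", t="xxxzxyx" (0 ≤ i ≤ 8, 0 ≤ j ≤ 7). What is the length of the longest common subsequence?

   ''  x  x  x  z  x  y  x
''  0  0  0  0  0  0  0  0
 x  0  1  1  1  1  1  1  1
 z  0  1  1  1  2  2  2  2
 x  0  1  2  2  2  3  3  3
 y  0  1  2  2  2  3  4  4
 x  0  1  2  3  3  3  4  5
 z  0  1  2  3  4  4  4  5
 y  0  1  2  3  4  4  5  5
 z  0  1  2  3  4  4  5  5

5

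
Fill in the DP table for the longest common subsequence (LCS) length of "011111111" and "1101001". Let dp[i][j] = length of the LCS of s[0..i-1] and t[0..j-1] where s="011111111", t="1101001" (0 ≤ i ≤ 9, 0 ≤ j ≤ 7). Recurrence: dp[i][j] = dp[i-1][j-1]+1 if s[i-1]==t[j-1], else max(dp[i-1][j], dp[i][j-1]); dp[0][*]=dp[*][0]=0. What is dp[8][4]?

3

   ''  1  1  0  1  0  0  1
''  0  0  0  0  0  0  0  0
 0  0  0  0  1  1  1  1  1
 1  0  1  1  1  2  2  2  2
 1  0  1  2  2  2  2  2  3
 1  0  1  2  2  3  3  3  3
 1  0  1  2  2  3  3  3  4
 1  0  1  2  2  3  3  3  4
 1  0  1  2  2  3  3  3  4
 1  0  1  2  2  3  3  3  4
 1  0  1  2  2  3  3  3  4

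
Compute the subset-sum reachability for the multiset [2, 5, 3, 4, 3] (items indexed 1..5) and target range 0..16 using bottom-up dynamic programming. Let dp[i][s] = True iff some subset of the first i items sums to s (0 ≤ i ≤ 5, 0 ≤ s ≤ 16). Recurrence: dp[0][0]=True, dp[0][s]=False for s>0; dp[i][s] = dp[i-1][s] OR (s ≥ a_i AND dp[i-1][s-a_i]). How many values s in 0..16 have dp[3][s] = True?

7

i\s   0   1   2   3   4   5   6   7   8   9  10  11  12  13  14  15  16
  0   T   F   F   F   F   F   F   F   F   F   F   F   F   F   F   F   F
  1   T   F   T   F   F   F   F   F   F   F   F   F   F   F   F   F   F
  2   T   F   T   F   F   T   F   T   F   F   F   F   F   F   F   F   F
  3   T   F   T   T   F   T   F   T   T   F   T   F   F   F   F   F   F
  4   T   F   T   T   T   T   T   T   T   T   T   T   T   F   T   F   F
  5   T   F   T   T   T   T   T   T   T   T   T   T   T   T   T   T   F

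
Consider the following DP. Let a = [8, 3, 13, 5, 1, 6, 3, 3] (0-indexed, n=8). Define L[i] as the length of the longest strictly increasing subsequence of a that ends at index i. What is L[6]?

2

   i    0    1    2    3    4    5    6    7
a[i]    8    3   13    5    1    6    3    3
L[i]    1    1    2    2    1    3    2    2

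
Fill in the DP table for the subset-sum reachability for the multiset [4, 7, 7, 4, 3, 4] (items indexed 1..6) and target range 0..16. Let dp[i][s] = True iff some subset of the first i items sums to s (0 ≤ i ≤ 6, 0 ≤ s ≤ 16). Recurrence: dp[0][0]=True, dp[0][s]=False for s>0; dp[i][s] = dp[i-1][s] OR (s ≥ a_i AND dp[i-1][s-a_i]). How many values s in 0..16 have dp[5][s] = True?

i\s   0   1   2   3   4   5   6   7   8   9  10  11  12  13  14  15  16
  0   T   F   F   F   F   F   F   F   F   F   F   F   F   F   F   F   F
  1   T   F   F   F   T   F   F   F   F   F   F   F   F   F   F   F   F
  2   T   F   F   F   T   F   F   T   F   F   F   T   F   F   F   F   F
  3   T   F   F   F   T   F   F   T   F   F   F   T   F   F   T   F   F
  4   T   F   F   F   T   F   F   T   T   F   F   T   F   F   T   T   F
  5   T   F   F   T   T   F   F   T   T   F   T   T   F   F   T   T   F
  6   T   F   F   T   T   F   F   T   T   F   T   T   T   F   T   T   F

9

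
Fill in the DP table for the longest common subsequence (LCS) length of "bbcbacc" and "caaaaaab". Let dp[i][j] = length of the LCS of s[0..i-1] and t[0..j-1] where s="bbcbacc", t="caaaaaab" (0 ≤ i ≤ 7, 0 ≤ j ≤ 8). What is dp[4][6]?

1

   ''  c  a  a  a  a  a  a  b
''  0  0  0  0  0  0  0  0  0
 b  0  0  0  0  0  0  0  0  1
 b  0  0  0  0  0  0  0  0  1
 c  0  1  1  1  1  1  1  1  1
 b  0  1  1  1  1  1  1  1  2
 a  0  1  2  2  2  2  2  2  2
 c  0  1  2  2  2  2  2  2  2
 c  0  1  2  2  2  2  2  2  2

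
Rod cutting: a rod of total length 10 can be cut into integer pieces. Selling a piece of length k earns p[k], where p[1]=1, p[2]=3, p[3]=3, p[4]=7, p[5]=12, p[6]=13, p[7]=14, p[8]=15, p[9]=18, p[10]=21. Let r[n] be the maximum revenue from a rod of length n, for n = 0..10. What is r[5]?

   n    0    1    2    3    4    5    6    7    8    9   10
r[n]    0    1    3    4    7   12   13   15   16   19   24

12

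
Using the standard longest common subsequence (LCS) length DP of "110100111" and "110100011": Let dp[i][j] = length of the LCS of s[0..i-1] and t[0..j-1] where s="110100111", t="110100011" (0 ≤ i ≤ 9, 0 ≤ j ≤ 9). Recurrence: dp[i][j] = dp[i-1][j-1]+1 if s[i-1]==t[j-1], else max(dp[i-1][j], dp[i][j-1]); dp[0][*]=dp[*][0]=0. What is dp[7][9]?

7

   ''  1  1  0  1  0  0  0  1  1
''  0  0  0  0  0  0  0  0  0  0
 1  0  1  1  1  1  1  1  1  1  1
 1  0  1  2  2  2  2  2  2  2  2
 0  0  1  2  3  3  3  3  3  3  3
 1  0  1  2  3  4  4  4  4  4  4
 0  0  1  2  3  4  5  5  5  5  5
 0  0  1  2  3  4  5  6  6  6  6
 1  0  1  2  3  4  5  6  6  7  7
 1  0  1  2  3  4  5  6  6  7  8
 1  0  1  2  3  4  5  6  6  7  8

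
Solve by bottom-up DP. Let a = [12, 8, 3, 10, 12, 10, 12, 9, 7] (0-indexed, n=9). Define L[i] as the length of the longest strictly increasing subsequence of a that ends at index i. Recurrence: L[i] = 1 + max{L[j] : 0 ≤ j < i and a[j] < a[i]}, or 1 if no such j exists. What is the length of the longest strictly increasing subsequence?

   i    0    1    2    3    4    5    6    7    8
a[i]   12    8    3   10   12   10   12    9    7
L[i]    1    1    1    2    3    2    3    2    2

3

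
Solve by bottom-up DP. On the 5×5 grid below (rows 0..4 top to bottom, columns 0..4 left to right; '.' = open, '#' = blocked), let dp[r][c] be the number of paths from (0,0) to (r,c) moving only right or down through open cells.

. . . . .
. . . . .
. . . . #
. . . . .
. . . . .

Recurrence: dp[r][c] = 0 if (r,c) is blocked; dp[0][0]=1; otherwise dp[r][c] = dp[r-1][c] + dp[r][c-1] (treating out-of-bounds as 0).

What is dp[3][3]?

20

r\c   0   1   2   3   4
  0   1   1   1   1   1
  1   1   2   3   4   5
  2   1   3   6  10   0
  3   1   4  10  20  20
  4   1   5  15  35  55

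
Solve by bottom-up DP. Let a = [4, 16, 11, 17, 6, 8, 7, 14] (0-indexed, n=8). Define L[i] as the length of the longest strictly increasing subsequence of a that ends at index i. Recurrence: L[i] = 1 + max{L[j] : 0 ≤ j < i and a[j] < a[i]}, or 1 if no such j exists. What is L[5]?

   i    0    1    2    3    4    5    6    7
a[i]    4   16   11   17    6    8    7   14
L[i]    1    2    2    3    2    3    3    4

3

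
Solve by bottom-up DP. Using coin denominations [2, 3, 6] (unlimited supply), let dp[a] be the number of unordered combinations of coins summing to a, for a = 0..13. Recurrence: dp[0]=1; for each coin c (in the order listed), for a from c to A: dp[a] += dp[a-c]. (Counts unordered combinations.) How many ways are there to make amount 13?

after  coin     0     1     2     3     4     5     6     7     8     9    10    11    12    13
          2     1     0     1     0     1     0     1     0     1     0     1     0     1     0
          3     1     0     1     1     1     1     2     1     2     2     2     2     3     2
          6     1     0     1     1     1     1     3     1     3     3     3     3     6     3

3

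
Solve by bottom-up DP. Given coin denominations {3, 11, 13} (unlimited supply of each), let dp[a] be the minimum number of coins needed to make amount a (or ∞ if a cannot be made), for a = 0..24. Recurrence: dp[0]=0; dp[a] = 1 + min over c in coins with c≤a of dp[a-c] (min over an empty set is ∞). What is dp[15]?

5

 a  0  1  2  3  4  5  6  7  8  9 10 11 12 13 14 15 16 17 18 19 20 21 22 23 24
dp  0  -  -  1  -  -  2  -  -  3  -  1  4  1  2  5  2  3  6  3  4  7  2  5  2
(- denotes ∞ / unreachable)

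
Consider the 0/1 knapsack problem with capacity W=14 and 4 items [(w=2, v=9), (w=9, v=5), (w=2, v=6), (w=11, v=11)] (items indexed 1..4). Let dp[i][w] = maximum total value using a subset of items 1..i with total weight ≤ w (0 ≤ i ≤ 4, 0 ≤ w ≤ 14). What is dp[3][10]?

i\w   0   1   2   3   4   5   6   7   8   9  10  11  12  13  14
  0   0   0   0   0   0   0   0   0   0   0   0   0   0   0   0
  1   0   0   9   9   9   9   9   9   9   9   9   9   9   9   9
  2   0   0   9   9   9   9   9   9   9   9   9  14  14  14  14
  3   0   0   9   9  15  15  15  15  15  15  15  15  15  20  20
  4   0   0   9   9  15  15  15  15  15  15  15  15  15  20  20

15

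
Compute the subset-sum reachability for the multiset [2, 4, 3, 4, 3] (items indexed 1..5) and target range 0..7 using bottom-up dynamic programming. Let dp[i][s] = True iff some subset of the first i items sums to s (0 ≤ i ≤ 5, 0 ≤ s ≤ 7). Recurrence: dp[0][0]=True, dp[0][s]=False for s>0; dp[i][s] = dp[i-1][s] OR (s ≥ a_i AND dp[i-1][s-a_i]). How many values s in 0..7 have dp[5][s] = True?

7

i\s   0   1   2   3   4   5   6   7
  0   T   F   F   F   F   F   F   F
  1   T   F   T   F   F   F   F   F
  2   T   F   T   F   T   F   T   F
  3   T   F   T   T   T   T   T   T
  4   T   F   T   T   T   T   T   T
  5   T   F   T   T   T   T   T   T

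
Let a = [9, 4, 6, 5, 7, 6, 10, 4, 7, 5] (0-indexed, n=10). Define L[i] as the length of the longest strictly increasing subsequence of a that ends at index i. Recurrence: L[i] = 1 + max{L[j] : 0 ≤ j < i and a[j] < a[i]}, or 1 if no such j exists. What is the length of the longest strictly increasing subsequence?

   i    0    1    2    3    4    5    6    7    8    9
a[i]    9    4    6    5    7    6   10    4    7    5
L[i]    1    1    2    2    3    3    4    1    4    2

4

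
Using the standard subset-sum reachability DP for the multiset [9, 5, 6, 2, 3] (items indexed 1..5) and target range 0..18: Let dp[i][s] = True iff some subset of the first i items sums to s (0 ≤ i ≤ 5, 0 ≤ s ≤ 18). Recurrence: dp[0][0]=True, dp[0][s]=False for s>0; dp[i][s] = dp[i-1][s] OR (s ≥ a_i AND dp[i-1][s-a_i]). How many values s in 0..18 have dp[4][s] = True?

13

i\s   0   1   2   3   4   5   6   7   8   9  10  11  12  13  14  15  16  17  18
  0   T   F   F   F   F   F   F   F   F   F   F   F   F   F   F   F   F   F   F
  1   T   F   F   F   F   F   F   F   F   T   F   F   F   F   F   F   F   F   F
  2   T   F   F   F   F   T   F   F   F   T   F   F   F   F   T   F   F   F   F
  3   T   F   F   F   F   T   T   F   F   T   F   T   F   F   T   T   F   F   F
  4   T   F   T   F   F   T   T   T   T   T   F   T   F   T   T   T   T   T   F
  5   T   F   T   T   F   T   T   T   T   T   T   T   T   T   T   T   T   T   T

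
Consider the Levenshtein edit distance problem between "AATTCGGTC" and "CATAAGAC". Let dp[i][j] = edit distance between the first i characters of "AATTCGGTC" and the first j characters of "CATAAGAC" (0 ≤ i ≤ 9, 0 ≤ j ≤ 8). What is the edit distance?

5

   ''  C  A  T  A  A  G  A  C
''  0  1  2  3  4  5  6  7  8
 A  1  1  1  2  3  4  5  6  7
 A  2  2  1  2  2  3  4  5  6
 T  3  3  2  1  2  3  4  5  6
 T  4  4  3  2  2  3  4  5  6
 C  5  4  4  3  3  3  4  5  5
 G  6  5  5  4  4  4  3  4  5
 G  7  6  6  5  5  5  4  4  5
 T  8  7  7  6  6  6  5  5  5
 C  9  8  8  7  7  7  6  6  5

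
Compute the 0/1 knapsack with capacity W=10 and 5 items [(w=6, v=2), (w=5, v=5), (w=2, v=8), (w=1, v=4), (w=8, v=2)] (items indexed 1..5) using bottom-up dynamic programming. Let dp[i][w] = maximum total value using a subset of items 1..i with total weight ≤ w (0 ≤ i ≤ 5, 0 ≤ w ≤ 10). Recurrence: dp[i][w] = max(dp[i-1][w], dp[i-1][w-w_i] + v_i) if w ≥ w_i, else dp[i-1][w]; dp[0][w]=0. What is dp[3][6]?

8

i\w   0   1   2   3   4   5   6   7   8   9  10
  0   0   0   0   0   0   0   0   0   0   0   0
  1   0   0   0   0   0   0   2   2   2   2   2
  2   0   0   0   0   0   5   5   5   5   5   5
  3   0   0   8   8   8   8   8  13  13  13  13
  4   0   4   8  12  12  12  12  13  17  17  17
  5   0   4   8  12  12  12  12  13  17  17  17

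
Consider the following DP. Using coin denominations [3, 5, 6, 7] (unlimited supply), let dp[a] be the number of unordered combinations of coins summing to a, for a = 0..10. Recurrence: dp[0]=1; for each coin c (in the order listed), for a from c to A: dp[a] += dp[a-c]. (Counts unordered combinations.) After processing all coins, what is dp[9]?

after  coin     0     1     2     3     4     5     6     7     8     9    10
          3     1     0     0     1     0     0     1     0     0     1     0
          5     1     0     0     1     0     1     1     0     1     1     1
          6     1     0     0     1     0     1     2     0     1     2     1
          7     1     0     0     1     0     1     2     1     1     2     2

2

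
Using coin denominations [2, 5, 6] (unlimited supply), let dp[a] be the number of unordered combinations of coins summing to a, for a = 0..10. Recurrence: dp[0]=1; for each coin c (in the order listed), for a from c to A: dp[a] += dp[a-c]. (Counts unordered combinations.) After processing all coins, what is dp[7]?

1

after  coin     0     1     2     3     4     5     6     7     8     9    10
          2     1     0     1     0     1     0     1     0     1     0     1
          5     1     0     1     0     1     1     1     1     1     1     2
          6     1     0     1     0     1     1     2     1     2     1     3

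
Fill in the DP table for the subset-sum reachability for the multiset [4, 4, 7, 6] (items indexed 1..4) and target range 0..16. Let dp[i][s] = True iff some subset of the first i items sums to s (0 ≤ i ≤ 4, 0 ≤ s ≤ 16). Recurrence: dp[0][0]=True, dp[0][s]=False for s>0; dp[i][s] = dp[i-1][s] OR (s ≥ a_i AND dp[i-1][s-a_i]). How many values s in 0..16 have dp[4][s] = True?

10

i\s   0   1   2   3   4   5   6   7   8   9  10  11  12  13  14  15  16
  0   T   F   F   F   F   F   F   F   F   F   F   F   F   F   F   F   F
  1   T   F   F   F   T   F   F   F   F   F   F   F   F   F   F   F   F
  2   T   F   F   F   T   F   F   F   T   F   F   F   F   F   F   F   F
  3   T   F   F   F   T   F   F   T   T   F   F   T   F   F   F   T   F
  4   T   F   F   F   T   F   T   T   T   F   T   T   F   T   T   T   F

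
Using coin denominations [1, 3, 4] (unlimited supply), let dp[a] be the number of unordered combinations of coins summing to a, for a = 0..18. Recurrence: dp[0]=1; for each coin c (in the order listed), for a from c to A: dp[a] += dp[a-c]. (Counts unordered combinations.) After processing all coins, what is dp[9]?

after  coin     0     1     2     3     4     5     6     7     8     9    10    11    12    13    14    15    16    17    18
          1     1     1     1     1     1     1     1     1     1     1     1     1     1     1     1     1     1     1     1
          3     1     1     1     2     2     2     3     3     3     4     4     4     5     5     5     6     6     6     7
          4     1     1     1     2     3     3     4     5     6     7     8     9    11    12    13    15    17    18    20

7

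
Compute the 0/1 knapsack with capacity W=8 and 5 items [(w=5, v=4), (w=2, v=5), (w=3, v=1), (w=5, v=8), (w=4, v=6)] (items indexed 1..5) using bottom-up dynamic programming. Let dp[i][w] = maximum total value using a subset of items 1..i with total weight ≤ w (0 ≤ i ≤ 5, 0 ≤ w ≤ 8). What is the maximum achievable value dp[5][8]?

13

i\w   0   1   2   3   4   5   6   7   8
  0   0   0   0   0   0   0   0   0   0
  1   0   0   0   0   0   4   4   4   4
  2   0   0   5   5   5   5   5   9   9
  3   0   0   5   5   5   6   6   9   9
  4   0   0   5   5   5   8   8  13  13
  5   0   0   5   5   6   8  11  13  13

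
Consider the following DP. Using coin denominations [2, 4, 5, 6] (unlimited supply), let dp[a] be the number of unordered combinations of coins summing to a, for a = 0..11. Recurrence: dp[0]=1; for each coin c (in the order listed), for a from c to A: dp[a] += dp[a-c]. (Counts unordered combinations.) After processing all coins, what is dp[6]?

after  coin     0     1     2     3     4     5     6     7     8     9    10    11
          2     1     0     1     0     1     0     1     0     1     0     1     0
          4     1     0     1     0     2     0     2     0     3     0     3     0
          5     1     0     1     0     2     1     2     1     3     2     4     2
          6     1     0     1     0     2     1     3     1     4     2     6     3

3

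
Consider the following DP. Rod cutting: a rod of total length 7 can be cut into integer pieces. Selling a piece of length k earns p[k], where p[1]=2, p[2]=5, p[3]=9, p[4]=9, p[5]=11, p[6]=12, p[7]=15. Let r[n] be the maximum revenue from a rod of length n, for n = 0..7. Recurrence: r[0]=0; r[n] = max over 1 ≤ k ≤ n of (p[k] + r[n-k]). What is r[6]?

18

   n    0    1    2    3    4    5    6    7
r[n]    0    2    5    9   11   14   18   20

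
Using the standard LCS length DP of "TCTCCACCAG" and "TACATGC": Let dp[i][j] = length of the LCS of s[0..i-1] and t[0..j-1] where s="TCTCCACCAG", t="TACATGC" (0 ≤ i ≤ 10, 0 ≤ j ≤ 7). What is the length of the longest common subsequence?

   ''  T  A  C  A  T  G  C
''  0  0  0  0  0  0  0  0
 T  0  1  1  1  1  1  1  1
 C  0  1  1  2  2  2  2  2
 T  0  1  1  2  2  3  3  3
 C  0  1  1  2  2  3  3  4
 C  0  1  1  2  2  3  3  4
 A  0  1  2  2  3  3  3  4
 C  0  1  2  3  3  3  3  4
 C  0  1  2  3  3  3  3  4
 A  0  1  2  3  4  4  4  4
 G  0  1  2  3  4  4  5  5

5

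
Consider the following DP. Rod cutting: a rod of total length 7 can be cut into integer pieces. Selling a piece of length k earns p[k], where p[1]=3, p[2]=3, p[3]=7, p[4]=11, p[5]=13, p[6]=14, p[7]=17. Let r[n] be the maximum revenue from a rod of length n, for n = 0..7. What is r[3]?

   n    0    1    2    3    4    5    6    7
r[n]    0    3    6    9   12   15   18   21

9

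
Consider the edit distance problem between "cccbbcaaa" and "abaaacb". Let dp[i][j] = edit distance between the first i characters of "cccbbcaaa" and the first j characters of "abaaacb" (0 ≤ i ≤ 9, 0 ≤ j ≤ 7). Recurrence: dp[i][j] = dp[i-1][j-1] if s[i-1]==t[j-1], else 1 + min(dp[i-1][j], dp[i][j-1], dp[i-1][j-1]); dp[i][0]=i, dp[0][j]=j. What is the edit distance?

   ''  a  b  a  a  a  c  b
''  0  1  2  3  4  5  6  7
 c  1  1  2  3  4  5  5  6
 c  2  2  2  3  4  5  5  6
 c  3  3  3  3  4  5  5  6
 b  4  4  3  4  4  5  6  5
 b  5  5  4  4  5  5  6  6
 c  6  6  5  5  5  6  5  6
 a  7  6  6  5  5  5  6  6
 a  8  7  7  6  5  5  6  7
 a  9  8  8  7  6  5  6  7

7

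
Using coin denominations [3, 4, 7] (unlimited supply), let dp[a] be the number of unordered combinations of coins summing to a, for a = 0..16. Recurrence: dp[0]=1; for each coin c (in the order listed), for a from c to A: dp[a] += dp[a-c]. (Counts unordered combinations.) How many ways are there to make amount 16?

3

after  coin     0     1     2     3     4     5     6     7     8     9    10    11    12    13    14    15    16
          3     1     0     0     1     0     0     1     0     0     1     0     0     1     0     0     1     0
          4     1     0     0     1     1     0     1     1     1     1     1     1     2     1     1     2     2
          7     1     0     0     1     1     0     1     2     1     1     2     2     2     2     3     3     3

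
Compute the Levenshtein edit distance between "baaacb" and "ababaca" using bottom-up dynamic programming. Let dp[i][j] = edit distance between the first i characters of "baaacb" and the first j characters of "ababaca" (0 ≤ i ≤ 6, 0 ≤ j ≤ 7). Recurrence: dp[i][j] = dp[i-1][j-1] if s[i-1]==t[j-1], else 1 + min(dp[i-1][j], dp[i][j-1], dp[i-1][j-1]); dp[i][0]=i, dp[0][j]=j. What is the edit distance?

   ''  a  b  a  b  a  c  a
''  0  1  2  3  4  5  6  7
 b  1  1  1  2  3  4  5  6
 a  2  1  2  1  2  3  4  5
 a  3  2  2  2  2  2  3  4
 a  4  3  3  2  3  2  3  3
 c  5  4  4  3  3  3  2  3
 b  6  5  4  4  3  4  3  3

3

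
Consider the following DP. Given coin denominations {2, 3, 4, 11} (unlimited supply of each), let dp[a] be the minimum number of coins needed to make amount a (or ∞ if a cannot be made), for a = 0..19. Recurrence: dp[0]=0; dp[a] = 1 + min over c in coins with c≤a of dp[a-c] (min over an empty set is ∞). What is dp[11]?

1

 a  0  1  2  3  4  5  6  7  8  9 10 11 12 13 14 15 16 17 18 19
dp  0  -  1  1  1  2  2  2  2  3  3  1  3  2  2  2  3  3  3  3
(- denotes ∞ / unreachable)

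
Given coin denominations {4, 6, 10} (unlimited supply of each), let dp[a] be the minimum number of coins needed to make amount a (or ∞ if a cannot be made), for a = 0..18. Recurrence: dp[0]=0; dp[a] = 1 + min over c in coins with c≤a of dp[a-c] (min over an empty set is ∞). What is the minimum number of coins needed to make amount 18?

3

 a  0  1  2  3  4  5  6  7  8  9 10 11 12 13 14 15 16 17 18
dp  0  -  -  -  1  -  1  -  2  -  1  -  2  -  2  -  2  -  3
(- denotes ∞ / unreachable)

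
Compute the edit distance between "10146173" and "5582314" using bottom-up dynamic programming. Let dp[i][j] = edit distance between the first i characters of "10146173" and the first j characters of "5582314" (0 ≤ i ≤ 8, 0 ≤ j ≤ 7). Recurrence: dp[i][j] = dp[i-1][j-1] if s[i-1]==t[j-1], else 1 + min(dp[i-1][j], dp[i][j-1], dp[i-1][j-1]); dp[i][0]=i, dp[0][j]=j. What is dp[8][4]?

8

   ''  5  5  8  2  3  1  4
''  0  1  2  3  4  5  6  7
 1  1  1  2  3  4  5  5  6
 0  2  2  2  3  4  5  6  6
 1  3  3  3  3  4  5  5  6
 4  4  4  4  4  4  5  6  5
 6  5  5  5  5  5  5  6  6
 1  6  6  6  6  6  6  5  6
 7  7  7  7  7  7  7  6  6
 3  8  8  8  8  8  7  7  7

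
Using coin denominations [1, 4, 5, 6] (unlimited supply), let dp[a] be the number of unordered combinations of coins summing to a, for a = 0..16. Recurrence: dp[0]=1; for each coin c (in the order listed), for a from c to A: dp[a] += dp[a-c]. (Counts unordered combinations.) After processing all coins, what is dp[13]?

after  coin     0     1     2     3     4     5     6     7     8     9    10    11    12    13    14    15    16
          1     1     1     1     1     1     1     1     1     1     1     1     1     1     1     1     1     1
          4     1     1     1     1     2     2     2     2     3     3     3     3     4     4     4     4     5
          5     1     1     1     1     2     3     3     3     4     5     6     6     7     8     9    10    11
          6     1     1     1     1     2     3     4     4     5     6     8     9    11    12    14    16    19

12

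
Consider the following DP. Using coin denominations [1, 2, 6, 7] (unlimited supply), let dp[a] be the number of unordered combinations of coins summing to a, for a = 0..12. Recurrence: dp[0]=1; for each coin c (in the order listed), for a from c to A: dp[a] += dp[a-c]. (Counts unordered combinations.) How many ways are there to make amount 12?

15

after  coin     0     1     2     3     4     5     6     7     8     9    10    11    12
          1     1     1     1     1     1     1     1     1     1     1     1     1     1
          2     1     1     2     2     3     3     4     4     5     5     6     6     7
          6     1     1     2     2     3     3     5     5     7     7     9     9    12
          7     1     1     2     2     3     3     5     6     8     9    11    12    15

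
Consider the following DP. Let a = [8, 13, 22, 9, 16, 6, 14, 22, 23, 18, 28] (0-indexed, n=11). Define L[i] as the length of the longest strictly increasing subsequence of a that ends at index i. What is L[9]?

4

   i    0    1    2    3    4    5    6    7    8    9   10
a[i]    8   13   22    9   16    6   14   22   23   18   28
L[i]    1    2    3    2    3    1    3    4    5    4    6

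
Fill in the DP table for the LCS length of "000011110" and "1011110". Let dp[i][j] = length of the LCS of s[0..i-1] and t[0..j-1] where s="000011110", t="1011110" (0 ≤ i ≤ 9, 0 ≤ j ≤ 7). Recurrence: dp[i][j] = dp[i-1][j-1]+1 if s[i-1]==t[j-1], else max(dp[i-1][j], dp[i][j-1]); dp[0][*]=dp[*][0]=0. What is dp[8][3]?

2

   ''  1  0  1  1  1  1  0
''  0  0  0  0  0  0  0  0
 0  0  0  1  1  1  1  1  1
 0  0  0  1  1  1  1  1  2
 0  0  0  1  1  1  1  1  2
 0  0  0  1  1  1  1  1  2
 1  0  1  1  2  2  2  2  2
 1  0  1  1  2  3  3  3  3
 1  0  1  1  2  3  4  4  4
 1  0  1  1  2  3  4  5  5
 0  0  1  2  2  3  4  5  6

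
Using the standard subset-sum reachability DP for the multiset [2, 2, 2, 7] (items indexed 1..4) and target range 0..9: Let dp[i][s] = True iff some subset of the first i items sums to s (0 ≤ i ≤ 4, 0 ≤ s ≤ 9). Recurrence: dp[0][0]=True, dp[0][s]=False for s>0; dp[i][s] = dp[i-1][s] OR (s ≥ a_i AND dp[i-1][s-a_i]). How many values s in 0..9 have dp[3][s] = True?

i\s   0   1   2   3   4   5   6   7   8   9
  0   T   F   F   F   F   F   F   F   F   F
  1   T   F   T   F   F   F   F   F   F   F
  2   T   F   T   F   T   F   F   F   F   F
  3   T   F   T   F   T   F   T   F   F   F
  4   T   F   T   F   T   F   T   T   F   T

4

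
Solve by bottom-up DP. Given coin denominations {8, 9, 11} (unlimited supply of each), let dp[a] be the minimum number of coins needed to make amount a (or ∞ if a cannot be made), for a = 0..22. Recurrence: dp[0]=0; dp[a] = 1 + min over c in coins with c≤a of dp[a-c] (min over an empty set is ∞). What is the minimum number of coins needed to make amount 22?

 a  0  1  2  3  4  5  6  7  8  9 10 11 12 13 14 15 16 17 18 19 20 21 22
dp  0  -  -  -  -  -  -  -  1  1  -  1  -  -  -  -  2  2  2  2  2  -  2
(- denotes ∞ / unreachable)

2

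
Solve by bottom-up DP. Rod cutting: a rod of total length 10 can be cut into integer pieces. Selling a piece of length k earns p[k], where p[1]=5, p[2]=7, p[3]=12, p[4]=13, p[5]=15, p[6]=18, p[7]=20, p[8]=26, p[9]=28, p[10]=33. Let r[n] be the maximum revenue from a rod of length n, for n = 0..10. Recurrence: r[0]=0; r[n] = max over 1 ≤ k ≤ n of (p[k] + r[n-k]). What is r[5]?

25

   n    0    1    2    3    4    5    6    7    8    9   10
r[n]    0    5   10   15   20   25   30   35   40   45   50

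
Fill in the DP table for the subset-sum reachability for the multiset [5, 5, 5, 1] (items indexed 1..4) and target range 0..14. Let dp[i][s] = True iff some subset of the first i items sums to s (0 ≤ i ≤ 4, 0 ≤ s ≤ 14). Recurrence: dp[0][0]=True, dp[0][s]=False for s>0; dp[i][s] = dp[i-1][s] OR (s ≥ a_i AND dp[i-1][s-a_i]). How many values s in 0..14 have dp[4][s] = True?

6

i\s   0   1   2   3   4   5   6   7   8   9  10  11  12  13  14
  0   T   F   F   F   F   F   F   F   F   F   F   F   F   F   F
  1   T   F   F   F   F   T   F   F   F   F   F   F   F   F   F
  2   T   F   F   F   F   T   F   F   F   F   T   F   F   F   F
  3   T   F   F   F   F   T   F   F   F   F   T   F   F   F   F
  4   T   T   F   F   F   T   T   F   F   F   T   T   F   F   F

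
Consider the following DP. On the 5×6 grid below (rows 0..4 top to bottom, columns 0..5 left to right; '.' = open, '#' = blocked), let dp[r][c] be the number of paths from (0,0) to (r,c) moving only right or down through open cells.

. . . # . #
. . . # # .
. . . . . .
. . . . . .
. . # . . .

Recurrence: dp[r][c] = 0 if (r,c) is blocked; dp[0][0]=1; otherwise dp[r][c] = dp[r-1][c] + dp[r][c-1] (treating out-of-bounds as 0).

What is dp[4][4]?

38

r\c   0   1   2   3   4   5
  0   1   1   1   0   0   0
  1   1   2   3   0   0   0
  2   1   3   6   6   6   6
  3   1   4  10  16  22  28
  4   1   5   0  16  38  66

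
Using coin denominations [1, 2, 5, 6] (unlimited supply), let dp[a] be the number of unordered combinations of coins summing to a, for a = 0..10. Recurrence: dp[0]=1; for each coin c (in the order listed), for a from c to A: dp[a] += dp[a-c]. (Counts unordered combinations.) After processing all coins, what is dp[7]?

after  coin     0     1     2     3     4     5     6     7     8     9    10
          1     1     1     1     1     1     1     1     1     1     1     1
          2     1     1     2     2     3     3     4     4     5     5     6
          5     1     1     2     2     3     4     5     6     7     8    10
          6     1     1     2     2     3     4     6     7     9    10    13

7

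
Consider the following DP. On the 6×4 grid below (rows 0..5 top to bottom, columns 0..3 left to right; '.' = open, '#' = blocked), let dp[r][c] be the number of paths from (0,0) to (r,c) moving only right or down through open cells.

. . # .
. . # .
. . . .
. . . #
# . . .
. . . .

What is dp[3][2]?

r\c   0   1   2   3
  0   1   1   0   0
  1   1   2   0   0
  2   1   3   3   3
  3   1   4   7   0
  4   0   4  11  11
  5   0   4  15  26

7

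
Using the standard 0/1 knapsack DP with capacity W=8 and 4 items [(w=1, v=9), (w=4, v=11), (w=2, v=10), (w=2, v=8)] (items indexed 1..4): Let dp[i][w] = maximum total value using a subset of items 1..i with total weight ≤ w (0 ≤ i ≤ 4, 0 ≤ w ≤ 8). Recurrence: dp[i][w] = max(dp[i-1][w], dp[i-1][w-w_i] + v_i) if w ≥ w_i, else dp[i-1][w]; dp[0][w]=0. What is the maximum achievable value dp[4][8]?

30

i\w   0   1   2   3   4   5   6   7   8
  0   0   0   0   0   0   0   0   0   0
  1   0   9   9   9   9   9   9   9   9
  2   0   9   9   9  11  20  20  20  20
  3   0   9  10  19  19  20  21  30  30
  4   0   9  10  19  19  27  27  30  30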